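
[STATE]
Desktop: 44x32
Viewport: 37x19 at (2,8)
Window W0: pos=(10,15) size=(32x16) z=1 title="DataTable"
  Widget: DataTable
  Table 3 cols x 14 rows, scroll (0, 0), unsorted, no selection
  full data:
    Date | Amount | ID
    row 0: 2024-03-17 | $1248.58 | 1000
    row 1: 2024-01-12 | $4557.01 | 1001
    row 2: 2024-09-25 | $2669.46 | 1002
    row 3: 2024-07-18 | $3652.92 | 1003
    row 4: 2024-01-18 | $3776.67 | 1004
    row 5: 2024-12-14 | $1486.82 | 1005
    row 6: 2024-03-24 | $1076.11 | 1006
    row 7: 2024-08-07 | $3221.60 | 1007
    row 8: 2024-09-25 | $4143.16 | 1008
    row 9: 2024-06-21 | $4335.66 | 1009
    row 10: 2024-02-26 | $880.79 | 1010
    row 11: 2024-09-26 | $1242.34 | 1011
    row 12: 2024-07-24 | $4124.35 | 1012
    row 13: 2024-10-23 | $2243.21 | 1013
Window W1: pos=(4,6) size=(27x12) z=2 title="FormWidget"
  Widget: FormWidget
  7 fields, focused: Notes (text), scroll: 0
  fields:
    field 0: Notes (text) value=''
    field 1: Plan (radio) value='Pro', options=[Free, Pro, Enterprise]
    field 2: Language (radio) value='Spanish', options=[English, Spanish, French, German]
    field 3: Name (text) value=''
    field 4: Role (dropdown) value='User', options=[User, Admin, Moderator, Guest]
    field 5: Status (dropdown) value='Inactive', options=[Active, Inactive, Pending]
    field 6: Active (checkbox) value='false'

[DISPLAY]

  ┠─────────────────────────┨        
  ┃> Notes:      [         ]┃        
  ┃  Plan:       ( ) Free  (┃        
  ┃  Language:   ( ) English┃        
  ┃  Name:       [         ]┃        
  ┃  Role:       [User    ▼]┃        
  ┃  Status:     [Inactive▼]┃        
  ┃  Active:     [ ]        ┃━━━━━━━━
  ┃                         ┃        
  ┗━━━━━━━━━━━━━━━━━━━━━━━━━┛────────
        ┃Date      │Amount  │ID      
        ┃──────────┼────────┼────    
        ┃2024-03-17│$1248.58│1000    
        ┃2024-01-12│$4557.01│1001    
        ┃2024-09-25│$2669.46│1002    
        ┃2024-07-18│$3652.92│1003    
        ┃2024-01-18│$3776.67│1004    
        ┃2024-12-14│$1486.82│1005    
        ┃2024-03-24│$1076.11│1006    


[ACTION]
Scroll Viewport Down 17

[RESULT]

  ┃  Role:       [User    ▼]┃        
  ┃  Status:     [Inactive▼]┃        
  ┃  Active:     [ ]        ┃━━━━━━━━
  ┃                         ┃        
  ┗━━━━━━━━━━━━━━━━━━━━━━━━━┛────────
        ┃Date      │Amount  │ID      
        ┃──────────┼────────┼────    
        ┃2024-03-17│$1248.58│1000    
        ┃2024-01-12│$4557.01│1001    
        ┃2024-09-25│$2669.46│1002    
        ┃2024-07-18│$3652.92│1003    
        ┃2024-01-18│$3776.67│1004    
        ┃2024-12-14│$1486.82│1005    
        ┃2024-03-24│$1076.11│1006    
        ┃2024-08-07│$3221.60│1007    
        ┃2024-09-25│$4143.16│1008    
        ┃2024-06-21│$4335.66│1009    
        ┗━━━━━━━━━━━━━━━━━━━━━━━━━━━━
                                     


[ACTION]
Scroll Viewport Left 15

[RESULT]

    ┃  Role:       [User    ▼]┃      
    ┃  Status:     [Inactive▼]┃      
    ┃  Active:     [ ]        ┃━━━━━━
    ┃                         ┃      
    ┗━━━━━━━━━━━━━━━━━━━━━━━━━┛──────
          ┃Date      │Amount  │ID    
          ┃──────────┼────────┼────  
          ┃2024-03-17│$1248.58│1000  
          ┃2024-01-12│$4557.01│1001  
          ┃2024-09-25│$2669.46│1002  
          ┃2024-07-18│$3652.92│1003  
          ┃2024-01-18│$3776.67│1004  
          ┃2024-12-14│$1486.82│1005  
          ┃2024-03-24│$1076.11│1006  
          ┃2024-08-07│$3221.60│1007  
          ┃2024-09-25│$4143.16│1008  
          ┃2024-06-21│$4335.66│1009  
          ┗━━━━━━━━━━━━━━━━━━━━━━━━━━
                                     


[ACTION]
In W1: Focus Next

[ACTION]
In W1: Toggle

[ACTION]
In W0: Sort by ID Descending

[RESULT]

    ┃  Role:       [User    ▼]┃      
    ┃  Status:     [Inactive▼]┃      
    ┃  Active:     [ ]        ┃━━━━━━
    ┃                         ┃      
    ┗━━━━━━━━━━━━━━━━━━━━━━━━━┛──────
          ┃Date      │Amount  │ID ▼  
          ┃──────────┼────────┼────  
          ┃2024-10-23│$2243.21│1013  
          ┃2024-07-24│$4124.35│1012  
          ┃2024-09-26│$1242.34│1011  
          ┃2024-02-26│$880.79 │1010  
          ┃2024-06-21│$4335.66│1009  
          ┃2024-09-25│$4143.16│1008  
          ┃2024-08-07│$3221.60│1007  
          ┃2024-03-24│$1076.11│1006  
          ┃2024-12-14│$1486.82│1005  
          ┃2024-01-18│$3776.67│1004  
          ┗━━━━━━━━━━━━━━━━━━━━━━━━━━
                                     


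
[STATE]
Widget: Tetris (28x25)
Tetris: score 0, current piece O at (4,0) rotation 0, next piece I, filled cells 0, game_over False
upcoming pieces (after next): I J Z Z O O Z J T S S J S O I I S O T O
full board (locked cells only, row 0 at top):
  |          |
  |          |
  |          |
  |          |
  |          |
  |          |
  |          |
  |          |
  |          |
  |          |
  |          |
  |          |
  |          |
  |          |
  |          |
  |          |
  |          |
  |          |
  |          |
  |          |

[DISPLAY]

    ▓▓    │Next:            
    ▓▓    │████             
          │                 
          │                 
          │                 
          │                 
          │Score:           
          │0                
          │                 
          │                 
          │                 
          │                 
          │                 
          │                 
          │                 
          │                 
          │                 
          │                 
          │                 
          │                 
          │                 
          │                 
          │                 
          │                 
          │                 


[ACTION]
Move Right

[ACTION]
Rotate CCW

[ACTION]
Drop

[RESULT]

          │Next:            
     ▓▓   │████             
     ▓▓   │                 
          │                 
          │                 
          │                 
          │Score:           
          │0                
          │                 
          │                 
          │                 
          │                 
          │                 
          │                 
          │                 
          │                 
          │                 
          │                 
          │                 
          │                 
          │                 
          │                 
          │                 
          │                 
          │                 


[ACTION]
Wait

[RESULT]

          │Next:            
          │████             
     ▓▓   │                 
     ▓▓   │                 
          │                 
          │                 
          │Score:           
          │0                
          │                 
          │                 
          │                 
          │                 
          │                 
          │                 
          │                 
          │                 
          │                 
          │                 
          │                 
          │                 
          │                 
          │                 
          │                 
          │                 
          │                 


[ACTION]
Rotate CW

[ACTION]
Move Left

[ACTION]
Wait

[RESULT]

          │Next:            
          │████             
          │                 
    ▓▓    │                 
    ▓▓    │                 
          │                 
          │Score:           
          │0                
          │                 
          │                 
          │                 
          │                 
          │                 
          │                 
          │                 
          │                 
          │                 
          │                 
          │                 
          │                 
          │                 
          │                 
          │                 
          │                 
          │                 


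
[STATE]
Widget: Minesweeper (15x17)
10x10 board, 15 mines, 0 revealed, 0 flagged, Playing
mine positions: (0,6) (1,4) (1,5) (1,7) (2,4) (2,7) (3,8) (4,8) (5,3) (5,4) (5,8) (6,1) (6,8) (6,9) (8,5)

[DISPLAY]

■■■■■■■■■■     
■■■■■■■■■■     
■■■■■■■■■■     
■■■■■■■■■■     
■■■■■■■■■■     
■■■■■■■■■■     
■■■■■■■■■■     
■■■■■■■■■■     
■■■■■■■■■■     
■■■■■■■■■■     
               
               
               
               
               
               
               


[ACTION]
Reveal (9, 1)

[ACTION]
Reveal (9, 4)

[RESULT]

■■■■■■■■■■     
■■■■■■■■■■     
■■■■■■■■■■     
■■■■■■■■■■     
■■■■■■■■■■     
■■■■■■■■■■     
■■222■■■■■     
111 1■■■■■     
    1■■■■■     
    1■■■■■     
               
               
               
               
               
               
               


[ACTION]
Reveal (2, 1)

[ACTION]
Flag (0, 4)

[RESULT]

   1⚑■■■■■     
   2■■■■■■     
   2■■■■■■     
   1■■■■■■     
  12■■■■■■     
112■■■■■■■     
■■222■■■■■     
111 1■■■■■     
    1■■■■■     
    1■■■■■     
               
               
               
               
               
               
               


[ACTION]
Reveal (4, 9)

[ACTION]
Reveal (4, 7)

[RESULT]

   1⚑■■■■■     
   2■■■■■■     
   2■■■■■■     
   1■■■■■■     
  12■■■3■3     
112■■■■■■■     
■■222■■■■■     
111 1■■■■■     
    1■■■■■     
    1■■■■■     
               
               
               
               
               
               
               


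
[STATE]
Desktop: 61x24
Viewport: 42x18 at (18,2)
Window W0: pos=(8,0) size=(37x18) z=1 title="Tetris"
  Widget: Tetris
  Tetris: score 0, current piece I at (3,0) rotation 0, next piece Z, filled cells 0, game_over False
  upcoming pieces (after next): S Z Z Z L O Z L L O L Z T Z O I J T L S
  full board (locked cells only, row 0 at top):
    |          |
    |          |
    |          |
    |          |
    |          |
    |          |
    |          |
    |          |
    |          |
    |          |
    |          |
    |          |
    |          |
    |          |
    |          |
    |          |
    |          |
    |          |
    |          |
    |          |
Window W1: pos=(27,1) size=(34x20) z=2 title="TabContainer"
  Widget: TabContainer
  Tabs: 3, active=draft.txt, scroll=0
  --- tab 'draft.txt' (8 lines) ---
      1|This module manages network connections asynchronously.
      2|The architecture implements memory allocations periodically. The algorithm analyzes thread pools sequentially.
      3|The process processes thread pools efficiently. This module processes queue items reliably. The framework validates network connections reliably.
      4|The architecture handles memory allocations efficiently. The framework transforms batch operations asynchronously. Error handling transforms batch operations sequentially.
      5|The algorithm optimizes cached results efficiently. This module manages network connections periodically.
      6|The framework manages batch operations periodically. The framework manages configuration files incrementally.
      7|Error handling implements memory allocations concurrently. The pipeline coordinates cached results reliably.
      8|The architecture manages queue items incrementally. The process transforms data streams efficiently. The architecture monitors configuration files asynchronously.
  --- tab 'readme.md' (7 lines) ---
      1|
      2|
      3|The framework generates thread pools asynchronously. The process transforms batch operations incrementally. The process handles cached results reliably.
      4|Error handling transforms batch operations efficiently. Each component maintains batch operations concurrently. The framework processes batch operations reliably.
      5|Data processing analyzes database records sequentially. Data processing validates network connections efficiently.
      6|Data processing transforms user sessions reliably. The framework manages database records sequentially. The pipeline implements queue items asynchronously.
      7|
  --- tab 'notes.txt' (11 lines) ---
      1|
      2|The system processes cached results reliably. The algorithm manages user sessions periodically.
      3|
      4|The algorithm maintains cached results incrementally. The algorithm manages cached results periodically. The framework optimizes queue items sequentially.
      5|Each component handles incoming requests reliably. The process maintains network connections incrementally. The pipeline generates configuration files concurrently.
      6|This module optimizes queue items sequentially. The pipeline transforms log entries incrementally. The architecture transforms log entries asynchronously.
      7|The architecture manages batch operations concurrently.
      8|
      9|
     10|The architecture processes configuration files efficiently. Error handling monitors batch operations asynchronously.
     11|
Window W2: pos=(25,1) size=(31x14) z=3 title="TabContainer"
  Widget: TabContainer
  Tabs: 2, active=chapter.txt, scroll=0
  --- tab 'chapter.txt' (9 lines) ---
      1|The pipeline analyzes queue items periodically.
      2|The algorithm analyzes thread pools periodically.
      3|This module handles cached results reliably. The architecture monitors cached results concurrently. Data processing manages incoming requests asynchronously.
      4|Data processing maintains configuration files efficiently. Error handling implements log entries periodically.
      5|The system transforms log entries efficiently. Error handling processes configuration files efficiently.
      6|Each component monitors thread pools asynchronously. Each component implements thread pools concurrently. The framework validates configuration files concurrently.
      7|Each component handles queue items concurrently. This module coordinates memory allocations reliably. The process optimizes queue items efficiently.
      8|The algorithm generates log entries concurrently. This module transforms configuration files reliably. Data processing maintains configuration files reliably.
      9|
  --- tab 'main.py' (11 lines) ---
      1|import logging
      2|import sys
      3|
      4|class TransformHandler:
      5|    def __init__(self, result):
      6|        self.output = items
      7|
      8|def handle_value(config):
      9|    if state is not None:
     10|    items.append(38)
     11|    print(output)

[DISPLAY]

───────┃ TabContainer                ┃    
 │Next:┠─────────────────────────────┨────
 │▓▓   ┃[chapter.txt]│ main.py       ┃es.t
 │ ▓▓  ┃─────────────────────────────┃────
 │     ┃The pipeline analyzes queue i┃conn
 │     ┃The algorithm analyzes thread┃memo
 │     ┃This module handles cached re┃ poo
 │Score┃Data processing maintains con┃ory 
 │0    ┃The system transforms log ent┃ed r
 │     ┃Each component monitors threa┃oper
 │     ┃Each component handles queue ┃mory
 │     ┃The algorithm generates log e┃ue i
 │     ┗━━━━━━━━━━━━━━━━━━━━━━━━━━━━━┛    
 │       ┃                                
 │       ┃                                
━━━━━━━━━┃                                
         ┃                                
         ┃                                


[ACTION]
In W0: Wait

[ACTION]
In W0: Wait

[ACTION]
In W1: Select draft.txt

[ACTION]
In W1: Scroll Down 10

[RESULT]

───────┃ TabContainer                ┃    
 │Next:┠─────────────────────────────┨────
 │▓▓   ┃[chapter.txt]│ main.py       ┃es.t
 │ ▓▓  ┃─────────────────────────────┃────
 │     ┃The pipeline analyzes queue i┃ue i
 │     ┃The algorithm analyzes thread┃    
 │     ┃This module handles cached re┃    
 │Score┃Data processing maintains con┃    
 │0    ┃The system transforms log ent┃    
 │     ┃Each component monitors threa┃    
 │     ┃Each component handles queue ┃    
 │     ┃The algorithm generates log e┃    
 │     ┗━━━━━━━━━━━━━━━━━━━━━━━━━━━━━┛    
 │       ┃                                
 │       ┃                                
━━━━━━━━━┃                                
         ┃                                
         ┃                                


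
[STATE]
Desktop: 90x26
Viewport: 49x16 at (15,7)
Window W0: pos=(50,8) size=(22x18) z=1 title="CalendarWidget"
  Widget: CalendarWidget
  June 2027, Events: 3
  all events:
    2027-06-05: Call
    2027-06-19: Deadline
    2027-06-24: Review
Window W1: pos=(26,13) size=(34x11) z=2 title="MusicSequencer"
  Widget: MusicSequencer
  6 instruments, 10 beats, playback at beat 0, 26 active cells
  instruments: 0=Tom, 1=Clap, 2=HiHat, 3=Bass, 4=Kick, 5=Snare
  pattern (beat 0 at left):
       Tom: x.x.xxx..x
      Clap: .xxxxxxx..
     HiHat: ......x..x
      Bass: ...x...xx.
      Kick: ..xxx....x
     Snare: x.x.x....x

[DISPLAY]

                                                 
                                   ┏━━━━━━━━━━━━━
                                   ┃ CalendarWidg
                                   ┠─────────────
                                   ┃     June 202
                                   ┃Mo Tu We Th F
           ┏━━━━━━━━━━━━━━━━━━━━━━━━━━━━━━━━┓ 3  
           ┃ MusicSequencer                 ┃10 1
           ┠────────────────────────────────┨17 1
           ┃      ▼123456789                ┃24* 
           ┃   Tom█·█·███··█                ┃    
           ┃  Clap·███████··                ┃    
           ┃ HiHat······█··█                ┃    
           ┃  Bass···█···██·                ┃    
           ┃  Kick··███····█                ┃    
           ┃ Snare█·█·█····█                ┃    


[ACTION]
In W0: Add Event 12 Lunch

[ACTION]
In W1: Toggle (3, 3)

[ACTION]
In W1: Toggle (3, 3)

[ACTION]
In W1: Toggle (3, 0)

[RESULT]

                                                 
                                   ┏━━━━━━━━━━━━━
                                   ┃ CalendarWidg
                                   ┠─────────────
                                   ┃     June 202
                                   ┃Mo Tu We Th F
           ┏━━━━━━━━━━━━━━━━━━━━━━━━━━━━━━━━┓ 3  
           ┃ MusicSequencer                 ┃10 1
           ┠────────────────────────────────┨17 1
           ┃      ▼123456789                ┃24* 
           ┃   Tom█·█·███··█                ┃    
           ┃  Clap·███████··                ┃    
           ┃ HiHat······█··█                ┃    
           ┃  Bass█··█···██·                ┃    
           ┃  Kick··███····█                ┃    
           ┃ Snare█·█·█····█                ┃    


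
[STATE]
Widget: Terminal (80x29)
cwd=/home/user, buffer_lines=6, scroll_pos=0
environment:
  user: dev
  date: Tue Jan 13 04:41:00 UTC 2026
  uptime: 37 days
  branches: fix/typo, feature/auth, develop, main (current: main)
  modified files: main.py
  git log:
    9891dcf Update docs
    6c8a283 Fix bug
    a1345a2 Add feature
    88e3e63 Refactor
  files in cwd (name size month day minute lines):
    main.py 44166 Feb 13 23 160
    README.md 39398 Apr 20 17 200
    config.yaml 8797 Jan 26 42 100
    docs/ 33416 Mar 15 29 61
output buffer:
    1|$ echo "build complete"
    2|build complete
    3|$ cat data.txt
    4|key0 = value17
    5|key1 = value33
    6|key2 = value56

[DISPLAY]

$ echo "build complete"                                                         
build complete                                                                  
$ cat data.txt                                                                  
key0 = value17                                                                  
key1 = value33                                                                  
key2 = value56                                                                  
$ █                                                                             
                                                                                
                                                                                
                                                                                
                                                                                
                                                                                
                                                                                
                                                                                
                                                                                
                                                                                
                                                                                
                                                                                
                                                                                
                                                                                
                                                                                
                                                                                
                                                                                
                                                                                
                                                                                
                                                                                
                                                                                
                                                                                
                                                                                


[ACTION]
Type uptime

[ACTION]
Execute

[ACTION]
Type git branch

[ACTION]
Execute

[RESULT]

$ echo "build complete"                                                         
build complete                                                                  
$ cat data.txt                                                                  
key0 = value17                                                                  
key1 = value33                                                                  
key2 = value56                                                                  
$ uptime                                                                        
 10:00  up 37 days                                                              
$ git branch                                                                    
  fix/typo                                                                      
  feature/auth                                                                  
  develop                                                                       
* main                                                                          
$ █                                                                             
                                                                                
                                                                                
                                                                                
                                                                                
                                                                                
                                                                                
                                                                                
                                                                                
                                                                                
                                                                                
                                                                                
                                                                                
                                                                                
                                                                                
                                                                                


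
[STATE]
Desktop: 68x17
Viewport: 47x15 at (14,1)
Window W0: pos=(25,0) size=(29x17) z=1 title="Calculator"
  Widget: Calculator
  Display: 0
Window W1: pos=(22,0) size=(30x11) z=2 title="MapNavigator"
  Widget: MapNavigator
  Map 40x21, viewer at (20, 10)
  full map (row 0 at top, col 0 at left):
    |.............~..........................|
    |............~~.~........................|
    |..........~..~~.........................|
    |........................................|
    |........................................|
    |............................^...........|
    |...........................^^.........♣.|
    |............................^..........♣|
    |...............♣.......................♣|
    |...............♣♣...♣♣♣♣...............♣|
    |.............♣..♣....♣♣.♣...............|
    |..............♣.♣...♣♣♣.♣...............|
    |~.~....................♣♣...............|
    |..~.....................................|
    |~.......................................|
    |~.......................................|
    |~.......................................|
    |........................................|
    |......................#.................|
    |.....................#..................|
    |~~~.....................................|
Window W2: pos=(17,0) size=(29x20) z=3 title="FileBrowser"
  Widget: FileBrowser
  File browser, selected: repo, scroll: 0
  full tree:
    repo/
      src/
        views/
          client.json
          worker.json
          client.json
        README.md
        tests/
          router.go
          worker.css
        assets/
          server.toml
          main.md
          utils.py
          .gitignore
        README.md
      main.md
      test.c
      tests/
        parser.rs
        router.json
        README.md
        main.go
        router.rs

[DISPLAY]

   ┃ FileBrowser               ┃     ┃ ┃       
   ┠───────────────────────────┨─────┨─┨       
   ┃> [-] repo/                ┃.....┃0┃       
   ┃    [+] src/               ┃.....┃ ┃       
   ┃    main.md                ┃.....┃ ┃       
   ┃    test.c                 ┃.....┃ ┃       
   ┃    [+] tests/             ┃.....┃ ┃       
   ┃                           ┃.....┃ ┃       
   ┃                           ┃.....┃ ┃       
   ┃                           ┃━━━━━┛ ┃       
   ┃                           ┃       ┃       
   ┃                           ┃       ┃       
   ┃                           ┃       ┃       
   ┃                           ┃       ┃       
   ┃                           ┃       ┃       


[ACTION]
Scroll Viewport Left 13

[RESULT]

                ┃ FileBrowser               ┃  
                ┠───────────────────────────┨──
                ┃> [-] repo/                ┃..
                ┃    [+] src/               ┃..
                ┃    main.md                ┃..
                ┃    test.c                 ┃..
                ┃    [+] tests/             ┃..
                ┃                           ┃..
                ┃                           ┃..
                ┃                           ┃━━
                ┃                           ┃  
                ┃                           ┃  
                ┃                           ┃  
                ┃                           ┃  
                ┃                           ┃  


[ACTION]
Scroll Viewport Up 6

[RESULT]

                ┏━━━━━━━━━━━━━━━━━━━━━━━━━━━┓━━
                ┃ FileBrowser               ┃  
                ┠───────────────────────────┨──
                ┃> [-] repo/                ┃..
                ┃    [+] src/               ┃..
                ┃    main.md                ┃..
                ┃    test.c                 ┃..
                ┃    [+] tests/             ┃..
                ┃                           ┃..
                ┃                           ┃..
                ┃                           ┃━━
                ┃                           ┃  
                ┃                           ┃  
                ┃                           ┃  
                ┃                           ┃  


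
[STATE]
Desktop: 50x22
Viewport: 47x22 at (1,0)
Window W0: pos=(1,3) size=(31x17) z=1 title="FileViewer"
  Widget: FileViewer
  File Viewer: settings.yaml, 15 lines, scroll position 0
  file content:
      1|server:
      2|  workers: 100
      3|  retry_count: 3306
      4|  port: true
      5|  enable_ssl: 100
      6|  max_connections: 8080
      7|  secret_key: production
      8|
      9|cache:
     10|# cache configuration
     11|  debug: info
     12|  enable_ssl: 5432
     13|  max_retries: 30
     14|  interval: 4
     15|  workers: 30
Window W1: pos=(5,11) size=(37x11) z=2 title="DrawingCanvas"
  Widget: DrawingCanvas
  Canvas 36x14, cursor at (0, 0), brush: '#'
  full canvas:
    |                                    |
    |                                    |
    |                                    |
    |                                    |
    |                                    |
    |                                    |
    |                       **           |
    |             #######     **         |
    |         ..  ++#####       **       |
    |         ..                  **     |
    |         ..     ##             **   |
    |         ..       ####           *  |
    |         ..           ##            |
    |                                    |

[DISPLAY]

                                               
                                               
                                               
┏━━━━━━━━━━━━━━━━━━━━━━━━━━━━━┓                
┃ FileViewer                  ┃                
┠─────────────────────────────┨                
┃server:                     ▲┃                
┃  workers: 100              █┃                
┃  retry_count: 3306         ░┃                
┃  port: true                ░┃                
┃  enable_ssl: 100           ░┃                
┃  m┏━━━━━━━━━━━━━━━━━━━━━━━━━━━━━━━━━━━┓      
┃  s┃ DrawingCanvas                     ┃      
┃   ┠───────────────────────────────────┨      
┃cac┃+                                  ┃      
┃# c┃                                   ┃      
┃  d┃                                   ┃      
┃  e┃                                   ┃      
┃  m┃                                   ┃      
┗━━━┃                                   ┃      
    ┃                       **          ┃      
    ┗━━━━━━━━━━━━━━━━━━━━━━━━━━━━━━━━━━━┛      


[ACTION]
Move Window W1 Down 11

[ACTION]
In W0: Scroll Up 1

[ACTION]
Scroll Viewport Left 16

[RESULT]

                                               
                                               
                                               
 ┏━━━━━━━━━━━━━━━━━━━━━━━━━━━━━┓               
 ┃ FileViewer                  ┃               
 ┠─────────────────────────────┨               
 ┃server:                     ▲┃               
 ┃  workers: 100              █┃               
 ┃  retry_count: 3306         ░┃               
 ┃  port: true                ░┃               
 ┃  enable_ssl: 100           ░┃               
 ┃  m┏━━━━━━━━━━━━━━━━━━━━━━━━━━━━━━━━━━━┓     
 ┃  s┃ DrawingCanvas                     ┃     
 ┃   ┠───────────────────────────────────┨     
 ┃cac┃+                                  ┃     
 ┃# c┃                                   ┃     
 ┃  d┃                                   ┃     
 ┃  e┃                                   ┃     
 ┃  m┃                                   ┃     
 ┗━━━┃                                   ┃     
     ┃                       **          ┃     
     ┗━━━━━━━━━━━━━━━━━━━━━━━━━━━━━━━━━━━┛     


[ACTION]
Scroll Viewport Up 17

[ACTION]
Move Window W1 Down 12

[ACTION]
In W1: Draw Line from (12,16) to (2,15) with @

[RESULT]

                                               
                                               
                                               
 ┏━━━━━━━━━━━━━━━━━━━━━━━━━━━━━┓               
 ┃ FileViewer                  ┃               
 ┠─────────────────────────────┨               
 ┃server:                     ▲┃               
 ┃  workers: 100              █┃               
 ┃  retry_count: 3306         ░┃               
 ┃  port: true                ░┃               
 ┃  enable_ssl: 100           ░┃               
 ┃  m┏━━━━━━━━━━━━━━━━━━━━━━━━━━━━━━━━━━━┓     
 ┃  s┃ DrawingCanvas                     ┃     
 ┃   ┠───────────────────────────────────┨     
 ┃cac┃+                                  ┃     
 ┃# c┃                                   ┃     
 ┃  d┃               @                   ┃     
 ┃  e┃               @                   ┃     
 ┃  m┃               @                   ┃     
 ┗━━━┃               @                   ┃     
     ┃               @       **          ┃     
     ┗━━━━━━━━━━━━━━━━━━━━━━━━━━━━━━━━━━━┛     


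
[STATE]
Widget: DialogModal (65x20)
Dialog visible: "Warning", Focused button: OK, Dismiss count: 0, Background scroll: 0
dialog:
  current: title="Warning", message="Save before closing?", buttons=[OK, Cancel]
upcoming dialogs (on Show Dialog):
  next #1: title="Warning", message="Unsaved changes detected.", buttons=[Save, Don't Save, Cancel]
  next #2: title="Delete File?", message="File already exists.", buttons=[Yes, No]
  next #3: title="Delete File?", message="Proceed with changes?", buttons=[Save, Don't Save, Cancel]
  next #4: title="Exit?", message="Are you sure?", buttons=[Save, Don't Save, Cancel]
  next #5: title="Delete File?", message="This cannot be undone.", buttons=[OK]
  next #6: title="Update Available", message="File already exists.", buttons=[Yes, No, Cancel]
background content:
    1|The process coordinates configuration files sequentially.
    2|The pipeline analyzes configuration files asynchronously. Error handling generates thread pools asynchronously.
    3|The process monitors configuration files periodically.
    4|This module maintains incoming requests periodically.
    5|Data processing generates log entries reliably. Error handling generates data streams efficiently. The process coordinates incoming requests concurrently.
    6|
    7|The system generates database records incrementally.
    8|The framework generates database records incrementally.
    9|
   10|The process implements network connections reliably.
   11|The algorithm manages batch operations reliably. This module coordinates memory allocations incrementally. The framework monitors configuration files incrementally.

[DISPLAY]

The process coordinates configuration files sequentially.        
The pipeline analyzes configuration files asynchronously. Error h
The process monitors configuration files periodically.           
This module maintains incoming requests periodically.            
Data processing generates log entries reliably. Error handling ge
                                                                 
The system generates database records incrementally.             
The framework genera┌──────────────────────┐rementally.          
                    │       Warning        │                     
The process implemen│ Save before closing? │eliably.             
The algorithm manage│    [OK]  Cancel      │bly. This module coor
                    └──────────────────────┘                     
                                                                 
                                                                 
                                                                 
                                                                 
                                                                 
                                                                 
                                                                 
                                                                 


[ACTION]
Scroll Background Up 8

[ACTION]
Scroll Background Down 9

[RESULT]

The process implements network connections reliably.             
The algorithm manages batch operations reliably. This module coor
                                                                 
                                                                 
                                                                 
                                                                 
                                                                 
                    ┌──────────────────────┐                     
                    │       Warning        │                     
                    │ Save before closing? │                     
                    │    [OK]  Cancel      │                     
                    └──────────────────────┘                     
                                                                 
                                                                 
                                                                 
                                                                 
                                                                 
                                                                 
                                                                 
                                                                 


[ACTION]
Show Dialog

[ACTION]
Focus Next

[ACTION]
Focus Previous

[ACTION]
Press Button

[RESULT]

The process implements network connections reliably.             
The algorithm manages batch operations reliably. This module coor
                                                                 
                                                                 
                                                                 
                                                                 
                                                                 
                                                                 
                                                                 
                                                                 
                                                                 
                                                                 
                                                                 
                                                                 
                                                                 
                                                                 
                                                                 
                                                                 
                                                                 
                                                                 
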